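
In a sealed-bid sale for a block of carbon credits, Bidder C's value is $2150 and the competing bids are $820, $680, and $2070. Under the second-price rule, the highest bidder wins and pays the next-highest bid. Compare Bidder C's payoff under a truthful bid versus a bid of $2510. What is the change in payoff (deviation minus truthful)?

The highest competing bid is $2070.
Bidding truthfully at $2150: Bidder C has the top bid, wins, and pays the second-highest bid $2070. Payoff = $2150 − $2070 = $80.
Bidding $2510: Bidder C has the top bid, wins, and pays the second-highest bid $2070. Payoff = $2150 − $2070 = $80.
Change = $80 − $80 = $0.

$0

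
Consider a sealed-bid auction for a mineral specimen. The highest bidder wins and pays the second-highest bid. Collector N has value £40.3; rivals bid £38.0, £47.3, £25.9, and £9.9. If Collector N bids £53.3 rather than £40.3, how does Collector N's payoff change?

Change in payoff: -£7.0.

The highest competing bid is £47.3.
Bidding truthfully at £40.3: the top bid is £47.3 (a rival), so Collector N loses. Payoff = £0.0.
Bidding £53.3: Collector N has the top bid, wins, and pays the second-highest bid £47.3. Payoff = £40.3 − £47.3 = -£7.0.
Change = -£7.0 − £0.0 = -£7.0.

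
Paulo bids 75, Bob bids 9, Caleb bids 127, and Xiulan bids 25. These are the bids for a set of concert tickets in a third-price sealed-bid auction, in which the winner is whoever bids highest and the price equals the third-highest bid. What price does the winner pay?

25

Sorted high to low: Caleb 127 > Paulo 75 > Xiulan 25 > Bob 9.
Caleb is the highest bidder, so Caleb wins.
Under the third-price rule, the price is the third-highest bid: 25.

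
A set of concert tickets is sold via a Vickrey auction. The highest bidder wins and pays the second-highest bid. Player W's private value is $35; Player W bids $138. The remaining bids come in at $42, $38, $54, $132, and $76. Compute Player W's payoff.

Payoff = -$97.

Highest competing bid: $132.
Player W's bid $138 is the highest overall, so Player W wins and pays the second-highest bid, $132.
Payoff = value − price = $35 − $132 = -$97.
Overbidding won the item at a price above value — truthful bidding would have avoided this loss.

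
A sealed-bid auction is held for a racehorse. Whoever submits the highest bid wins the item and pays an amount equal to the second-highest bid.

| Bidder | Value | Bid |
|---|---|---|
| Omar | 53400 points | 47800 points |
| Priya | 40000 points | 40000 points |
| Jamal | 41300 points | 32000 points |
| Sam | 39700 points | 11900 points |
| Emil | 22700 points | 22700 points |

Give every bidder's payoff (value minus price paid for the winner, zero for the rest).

Sorted high to low: Omar 47800 points, then Priya 40000 points, then Jamal 32000 points, then Emil 22700 points, then Sam 11900 points.
Omar has the top bid and wins; the price is the second-highest bid, 40000 points.
Omar's payoff = 53400 points − 40000 points = 13400 points. All other bidders lose, so their payoff is 0.

Omar 13400 points, Priya 0 points, Jamal 0 points, Sam 0 points, Emil 0 points.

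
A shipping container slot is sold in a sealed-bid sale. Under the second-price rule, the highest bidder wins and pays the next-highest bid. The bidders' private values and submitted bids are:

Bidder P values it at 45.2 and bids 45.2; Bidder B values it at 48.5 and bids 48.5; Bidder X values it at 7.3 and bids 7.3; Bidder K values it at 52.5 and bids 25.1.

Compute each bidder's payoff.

Ranking the bids: Bidder B 48.5, then Bidder P 45.2, then Bidder K 25.1, then Bidder X 7.3.
Bidder B has the top bid and wins; the price is the second-highest bid, 45.2.
Bidder B's payoff = 48.5 − 45.2 = 3.3. All other bidders lose, so their payoff is 0.

Payoffs: Bidder P 0.0, Bidder B 3.3, Bidder X 0.0, Bidder K 0.0.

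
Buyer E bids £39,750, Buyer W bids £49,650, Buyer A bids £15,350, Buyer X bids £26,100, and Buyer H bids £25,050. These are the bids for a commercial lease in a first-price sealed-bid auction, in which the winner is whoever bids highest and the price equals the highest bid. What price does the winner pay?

Price paid: £49,650.

Sorted high to low: Buyer W £49,650, then Buyer E £39,750, then Buyer X £26,100, then Buyer H £25,050, then Buyer A £15,350.
Buyer W is the highest bidder, so Buyer W wins.
Under the first-price rule, the price is the highest bid: £49,650.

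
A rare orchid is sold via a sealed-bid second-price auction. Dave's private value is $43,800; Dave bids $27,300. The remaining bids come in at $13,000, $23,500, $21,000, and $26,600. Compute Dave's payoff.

Highest competing bid: $26,600.
Dave's bid $27,300 is the highest overall, so Dave wins and pays the second-highest bid, $26,600.
Payoff = value − price = $43,800 − $26,600 = $17,200.

Payoff = $17,200.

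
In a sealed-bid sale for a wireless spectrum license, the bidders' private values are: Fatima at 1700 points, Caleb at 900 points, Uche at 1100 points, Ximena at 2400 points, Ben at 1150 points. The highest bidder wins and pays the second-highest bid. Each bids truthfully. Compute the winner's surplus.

Winner's surplus: 700 points.

Ranking the bids: Ximena 2400 points > Fatima 1700 points > Ben 1150 points > Uche 1100 points > Caleb 900 points.
Ximena wins with the top bid and pays the second-highest, 1700 points.
Surplus = 2400 points − 1700 points = 700 points.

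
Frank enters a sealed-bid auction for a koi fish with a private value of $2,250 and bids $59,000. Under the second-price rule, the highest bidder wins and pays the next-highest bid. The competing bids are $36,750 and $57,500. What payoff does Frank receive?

Payoff = -$55,250.

Highest competing bid: $57,500.
Frank's bid $59,000 is the highest overall, so Frank wins and pays the second-highest bid, $57,500.
Payoff = value − price = $2,250 − $57,500 = -$55,250.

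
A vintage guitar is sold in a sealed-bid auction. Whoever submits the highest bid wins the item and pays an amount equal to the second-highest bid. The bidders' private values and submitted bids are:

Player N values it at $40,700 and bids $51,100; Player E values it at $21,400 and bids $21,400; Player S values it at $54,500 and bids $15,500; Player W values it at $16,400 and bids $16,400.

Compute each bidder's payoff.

Payoffs: Player N $19,300, Player E $0, Player S $0, Player W $0.

Ranking the bids: Player N $51,100 > Player E $21,400 > Player W $16,400 > Player S $15,500.
Player N has the top bid and wins; the price is the second-highest bid, $21,400.
Player N's payoff = $40,700 − $21,400 = $19,300. All other bidders lose, so their payoff is 0.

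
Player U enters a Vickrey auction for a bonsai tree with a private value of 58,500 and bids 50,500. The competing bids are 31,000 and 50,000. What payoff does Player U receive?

8,500

Highest competing bid: 50,000.
Player U's bid 50,500 is the highest overall, so Player U wins and pays the second-highest bid, 50,000.
Payoff = value − price = 58,500 − 50,000 = 8,500.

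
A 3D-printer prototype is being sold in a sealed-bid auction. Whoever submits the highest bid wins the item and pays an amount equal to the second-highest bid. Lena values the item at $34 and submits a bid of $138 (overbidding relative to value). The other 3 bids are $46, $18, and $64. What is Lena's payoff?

-$30

Highest competing bid: $64.
Lena's bid $138 is the highest overall, so Lena wins and pays the second-highest bid, $64.
Payoff = value − price = $34 − $64 = -$30.
Overbidding won the item at a price above value — truthful bidding would have avoided this loss.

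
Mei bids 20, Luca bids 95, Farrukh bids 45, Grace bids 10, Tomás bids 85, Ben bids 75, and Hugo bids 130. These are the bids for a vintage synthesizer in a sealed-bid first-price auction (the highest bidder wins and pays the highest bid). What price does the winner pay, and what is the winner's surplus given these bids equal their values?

The winner pays 130 for a surplus of 0.

Ranking the bids: Hugo 130, then Luca 95, then Tomás 85, then Ben 75, then Farrukh 45, then Mei 20, then Grace 10.
Hugo is the highest bidder, so Hugo wins.
Under the first-price rule, the price is the highest bid: 130.
Surplus = 130 − 130 = 0.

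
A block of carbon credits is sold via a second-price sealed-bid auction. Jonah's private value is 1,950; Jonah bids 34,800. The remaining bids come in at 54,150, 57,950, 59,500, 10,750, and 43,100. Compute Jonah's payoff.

0

Highest competing bid: 59,500.
Jonah's bid 34,800 is not the highest, so Jonah loses, pays nothing, and earns zero payoff.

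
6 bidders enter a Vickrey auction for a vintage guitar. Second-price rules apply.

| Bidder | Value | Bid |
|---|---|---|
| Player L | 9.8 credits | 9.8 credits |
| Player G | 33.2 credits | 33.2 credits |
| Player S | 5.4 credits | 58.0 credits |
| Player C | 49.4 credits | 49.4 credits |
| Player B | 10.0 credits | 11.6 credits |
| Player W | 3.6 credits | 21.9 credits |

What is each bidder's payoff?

Player L 0.0 credits, Player G 0.0 credits, Player S -44.0 credits, Player C 0.0 credits, Player B 0.0 credits, Player W 0.0 credits.

Ordered from highest: Player S 58.0 credits, then Player C 49.4 credits, then Player G 33.2 credits, then Player W 21.9 credits, then Player B 11.6 credits, then Player L 9.8 credits.
Player S has the top bid and wins; the price is the second-highest bid, 49.4 credits.
Player S's payoff = 5.4 credits − 49.4 credits = -44.0 credits. All other bidders lose, so their payoff is 0.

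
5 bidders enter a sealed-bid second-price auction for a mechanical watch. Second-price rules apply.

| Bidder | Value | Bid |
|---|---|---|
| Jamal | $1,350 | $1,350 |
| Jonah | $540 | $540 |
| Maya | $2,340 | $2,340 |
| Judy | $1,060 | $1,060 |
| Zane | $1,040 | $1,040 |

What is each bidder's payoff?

Ranking the bids: Maya $2,340; Jamal $1,350; Judy $1,060; Zane $1,040; Jonah $540.
Maya has the top bid and wins; the price is the second-highest bid, $1,350.
Maya's payoff = $2,340 − $1,350 = $990. All other bidders lose, so their payoff is 0.

Jamal $0, Jonah $0, Maya $990, Judy $0, Zane $0.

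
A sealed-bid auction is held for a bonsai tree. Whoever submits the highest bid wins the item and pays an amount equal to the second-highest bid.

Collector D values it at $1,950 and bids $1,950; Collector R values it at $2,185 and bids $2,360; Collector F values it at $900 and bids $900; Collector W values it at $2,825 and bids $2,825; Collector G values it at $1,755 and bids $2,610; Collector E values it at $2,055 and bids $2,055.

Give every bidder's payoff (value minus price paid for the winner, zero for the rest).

Collector D $0, Collector R $0, Collector F $0, Collector W $215, Collector G $0, Collector E $0.

Sorted high to low: Collector W $2,825, then Collector G $2,610, then Collector R $2,360, then Collector E $2,055, then Collector D $1,950, then Collector F $900.
Collector W has the top bid and wins; the price is the second-highest bid, $2,610.
Collector W's payoff = $2,825 − $2,610 = $215. All other bidders lose, so their payoff is 0.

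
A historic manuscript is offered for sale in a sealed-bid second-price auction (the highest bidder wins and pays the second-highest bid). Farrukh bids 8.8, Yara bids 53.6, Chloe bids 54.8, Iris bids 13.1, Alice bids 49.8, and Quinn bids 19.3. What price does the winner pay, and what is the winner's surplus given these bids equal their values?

The winner pays 53.6 for a surplus of 1.2.

Ordered from highest: Chloe 54.8 > Yara 53.6 > Alice 49.8 > Quinn 19.3 > Iris 13.1 > Farrukh 8.8.
Chloe is the highest bidder, so Chloe wins.
Under the second-price rule, the price is the second-highest bid: 53.6.
Surplus = 54.8 − 53.6 = 1.2.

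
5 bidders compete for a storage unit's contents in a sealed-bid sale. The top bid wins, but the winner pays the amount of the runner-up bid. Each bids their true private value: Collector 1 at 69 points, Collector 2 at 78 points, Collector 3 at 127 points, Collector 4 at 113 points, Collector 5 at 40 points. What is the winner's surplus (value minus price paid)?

Sorted high to low: Collector 3 127 points, then Collector 4 113 points, then Collector 2 78 points, then Collector 1 69 points, then Collector 5 40 points.
Collector 3 wins with the top bid and pays the second-highest, 113 points.
Surplus = 127 points − 113 points = 14 points.

Surplus = 14 points.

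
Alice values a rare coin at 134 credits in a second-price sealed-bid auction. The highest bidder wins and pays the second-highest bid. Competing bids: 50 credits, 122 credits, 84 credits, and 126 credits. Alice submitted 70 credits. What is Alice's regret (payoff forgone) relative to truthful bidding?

Payoff forgone: 8 credits.

The highest competing bid is 126 credits.
Bidding truthfully at 134 credits: Alice has the top bid, wins, and pays the second-highest bid 126 credits. Payoff = 134 credits − 126 credits = 8 credits.
Bidding 70 credits: the top bid is 126 credits (a rival), so Alice loses. Payoff = 0 credits.
Regret = truthful payoff − actual payoff = 8 credits − 0 credits = 8 credits.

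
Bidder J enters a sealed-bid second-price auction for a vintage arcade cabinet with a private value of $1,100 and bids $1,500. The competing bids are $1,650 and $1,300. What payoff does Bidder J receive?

Payoff = $0.

Highest competing bid: $1,650.
Bidder J's bid $1,500 is not the highest, so Bidder J loses, pays nothing, and earns zero payoff.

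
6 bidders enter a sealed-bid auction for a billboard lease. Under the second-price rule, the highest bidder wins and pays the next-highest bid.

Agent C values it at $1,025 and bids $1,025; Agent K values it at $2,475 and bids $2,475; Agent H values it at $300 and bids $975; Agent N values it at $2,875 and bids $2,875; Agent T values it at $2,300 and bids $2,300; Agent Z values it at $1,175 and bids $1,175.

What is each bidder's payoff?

Sorted high to low: Agent N $2,875; Agent K $2,475; Agent T $2,300; Agent Z $1,175; Agent C $1,025; Agent H $975.
Agent N has the top bid and wins; the price is the second-highest bid, $2,475.
Agent N's payoff = $2,875 − $2,475 = $400. All other bidders lose, so their payoff is 0.

Payoffs: Agent C $0, Agent K $0, Agent H $0, Agent N $400, Agent T $0, Agent Z $0.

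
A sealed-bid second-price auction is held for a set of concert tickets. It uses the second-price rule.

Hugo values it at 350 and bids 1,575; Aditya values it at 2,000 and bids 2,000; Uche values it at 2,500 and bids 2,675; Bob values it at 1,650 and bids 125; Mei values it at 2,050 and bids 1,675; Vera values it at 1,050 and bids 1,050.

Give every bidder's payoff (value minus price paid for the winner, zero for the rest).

Bids in descending order: Uche 2,675 > Aditya 2,000 > Mei 1,675 > Hugo 1,575 > Vera 1,050 > Bob 125.
Uche has the top bid and wins; the price is the second-highest bid, 2,000.
Uche's payoff = 2,500 − 2,000 = 500. All other bidders lose, so their payoff is 0.

Payoffs: Hugo 0, Aditya 0, Uche 500, Bob 0, Mei 0, Vera 0.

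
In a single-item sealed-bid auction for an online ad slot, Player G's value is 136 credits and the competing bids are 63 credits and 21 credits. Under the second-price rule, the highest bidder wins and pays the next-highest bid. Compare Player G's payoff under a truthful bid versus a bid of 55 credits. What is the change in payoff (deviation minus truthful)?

-73 credits

The highest competing bid is 63 credits.
Bidding truthfully at 136 credits: Player G has the top bid, wins, and pays the second-highest bid 63 credits. Payoff = 136 credits − 63 credits = 73 credits.
Bidding 55 credits: the top bid is 63 credits (a rival), so Player G loses. Payoff = 0 credits.
Change = 0 credits − 73 credits = -73 credits.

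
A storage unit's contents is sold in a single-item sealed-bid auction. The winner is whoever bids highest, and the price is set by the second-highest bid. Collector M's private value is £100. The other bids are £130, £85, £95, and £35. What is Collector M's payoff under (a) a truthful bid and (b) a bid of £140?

The highest competing bid is £130.
Bidding truthfully at £100: the top bid is £130 (a rival), so Collector M loses. Payoff = £0.
Bidding £140: Collector M has the top bid, wins, and pays the second-highest bid £130. Payoff = £100 − £130 = -£30.
Deviating from a truthful bid can only lose payoff in a second-price auction — never gain.

Truthful: £0; alternative: -£30.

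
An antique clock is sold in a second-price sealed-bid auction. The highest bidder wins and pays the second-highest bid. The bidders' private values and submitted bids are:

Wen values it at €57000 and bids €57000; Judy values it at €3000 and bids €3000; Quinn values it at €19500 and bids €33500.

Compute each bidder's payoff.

Ordered from highest: Wen €57000; Quinn €33500; Judy €3000.
Wen has the top bid and wins; the price is the second-highest bid, €33500.
Wen's payoff = €57000 − €33500 = €23500. All other bidders lose, so their payoff is 0.

Wen €23500, Judy €0, Quinn €0.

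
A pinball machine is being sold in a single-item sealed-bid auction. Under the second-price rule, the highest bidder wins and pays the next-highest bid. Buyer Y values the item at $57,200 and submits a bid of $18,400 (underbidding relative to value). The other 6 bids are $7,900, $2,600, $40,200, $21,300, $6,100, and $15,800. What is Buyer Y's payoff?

Highest competing bid: $40,200.
Buyer Y's bid $18,400 is not the highest, so Buyer Y loses, pays nothing, and earns zero payoff.

$0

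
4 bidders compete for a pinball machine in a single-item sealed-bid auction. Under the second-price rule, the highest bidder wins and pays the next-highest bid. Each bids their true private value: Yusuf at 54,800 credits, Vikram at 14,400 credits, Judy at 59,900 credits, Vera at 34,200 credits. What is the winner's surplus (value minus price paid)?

Bids in descending order: Judy 59,900 credits; Yusuf 54,800 credits; Vera 34,200 credits; Vikram 14,400 credits.
Judy wins with the top bid and pays the second-highest, 54,800 credits.
Surplus = 59,900 credits − 54,800 credits = 5,100 credits.

Winner's surplus: 5,100 credits.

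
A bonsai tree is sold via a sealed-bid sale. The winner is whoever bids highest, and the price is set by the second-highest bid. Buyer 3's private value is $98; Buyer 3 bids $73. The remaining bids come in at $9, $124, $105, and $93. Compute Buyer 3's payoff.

Highest competing bid: $124.
Buyer 3's bid $73 is not the highest, so Buyer 3 loses, pays nothing, and earns zero payoff.

The bidder's payoff: $0.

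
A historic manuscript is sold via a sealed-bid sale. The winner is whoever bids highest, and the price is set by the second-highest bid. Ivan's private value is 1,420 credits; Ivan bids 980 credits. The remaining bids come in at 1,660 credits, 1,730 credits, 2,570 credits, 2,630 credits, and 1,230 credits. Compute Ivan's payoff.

Payoff = 0 credits.

Highest competing bid: 2,630 credits.
Ivan's bid 980 credits is not the highest, so Ivan loses, pays nothing, and earns zero payoff.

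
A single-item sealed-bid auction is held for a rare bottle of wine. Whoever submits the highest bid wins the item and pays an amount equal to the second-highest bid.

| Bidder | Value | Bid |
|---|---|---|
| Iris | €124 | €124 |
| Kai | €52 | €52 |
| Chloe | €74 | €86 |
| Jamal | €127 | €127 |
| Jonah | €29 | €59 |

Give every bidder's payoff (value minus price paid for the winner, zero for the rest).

Iris €0, Kai €0, Chloe €0, Jamal €3, Jonah €0.

Sorted high to low: Jamal €127 > Iris €124 > Chloe €86 > Jonah €59 > Kai €52.
Jamal has the top bid and wins; the price is the second-highest bid, €124.
Jamal's payoff = €127 − €124 = €3. All other bidders lose, so their payoff is 0.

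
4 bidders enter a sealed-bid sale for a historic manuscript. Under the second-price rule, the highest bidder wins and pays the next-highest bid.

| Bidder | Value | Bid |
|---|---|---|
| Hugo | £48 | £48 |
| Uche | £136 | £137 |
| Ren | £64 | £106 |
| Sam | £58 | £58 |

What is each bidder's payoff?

Hugo £0, Uche £30, Ren £0, Sam £0.

Ordered from highest: Uche £137 > Ren £106 > Sam £58 > Hugo £48.
Uche has the top bid and wins; the price is the second-highest bid, £106.
Uche's payoff = £136 − £106 = £30. All other bidders lose, so their payoff is 0.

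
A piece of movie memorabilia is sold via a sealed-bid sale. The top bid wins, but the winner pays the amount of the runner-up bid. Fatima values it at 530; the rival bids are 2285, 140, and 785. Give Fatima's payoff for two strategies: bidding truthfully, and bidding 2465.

Truthful: 0; alternative: -1755.

The highest competing bid is 2285.
Bidding truthfully at 530: the top bid is 2285 (a rival), so Fatima loses. Payoff = 0.
Bidding 2465: Fatima has the top bid, wins, and pays the second-highest bid 2285. Payoff = 530 − 2285 = -1755.
Deviating from a truthful bid can only lose payoff in a second-price auction — never gain.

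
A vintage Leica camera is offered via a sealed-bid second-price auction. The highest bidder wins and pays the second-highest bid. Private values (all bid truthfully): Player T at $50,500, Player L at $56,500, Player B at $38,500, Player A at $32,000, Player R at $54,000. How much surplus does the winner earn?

Sorted high to low: Player L $56,500 > Player R $54,000 > Player T $50,500 > Player B $38,500 > Player A $32,000.
Player L wins with the top bid and pays the second-highest, $54,000.
Surplus = $56,500 − $54,000 = $2,500.

Surplus = $2,500.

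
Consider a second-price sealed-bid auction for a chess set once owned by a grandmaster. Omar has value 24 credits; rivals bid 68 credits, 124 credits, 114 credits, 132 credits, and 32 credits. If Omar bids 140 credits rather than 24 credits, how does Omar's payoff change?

Change in payoff: -108 credits.

The highest competing bid is 132 credits.
Bidding truthfully at 24 credits: the top bid is 132 credits (a rival), so Omar loses. Payoff = 0 credits.
Bidding 140 credits: Omar has the top bid, wins, and pays the second-highest bid 132 credits. Payoff = 24 credits − 132 credits = -108 credits.
Change = -108 credits − 0 credits = -108 credits.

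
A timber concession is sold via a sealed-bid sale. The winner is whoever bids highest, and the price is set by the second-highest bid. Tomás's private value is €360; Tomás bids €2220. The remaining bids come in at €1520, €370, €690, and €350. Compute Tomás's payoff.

-€1160

Highest competing bid: €1520.
Tomás's bid €2220 is the highest overall, so Tomás wins and pays the second-highest bid, €1520.
Payoff = value − price = €360 − €1520 = -€1160.
Overbidding won the item at a price above value — truthful bidding would have avoided this loss.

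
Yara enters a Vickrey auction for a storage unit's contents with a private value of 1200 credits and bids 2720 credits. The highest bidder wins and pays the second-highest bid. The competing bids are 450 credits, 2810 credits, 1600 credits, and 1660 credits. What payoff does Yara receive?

Highest competing bid: 2810 credits.
Yara's bid 2720 credits is not the highest, so Yara loses, pays nothing, and earns zero payoff.

Payoff = 0 credits.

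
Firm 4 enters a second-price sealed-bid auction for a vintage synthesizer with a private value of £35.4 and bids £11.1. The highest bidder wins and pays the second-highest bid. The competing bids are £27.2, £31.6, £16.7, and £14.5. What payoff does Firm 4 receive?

Highest competing bid: £31.6.
Firm 4's bid £11.1 is not the highest, so Firm 4 loses, pays nothing, and earns zero payoff.

£0.0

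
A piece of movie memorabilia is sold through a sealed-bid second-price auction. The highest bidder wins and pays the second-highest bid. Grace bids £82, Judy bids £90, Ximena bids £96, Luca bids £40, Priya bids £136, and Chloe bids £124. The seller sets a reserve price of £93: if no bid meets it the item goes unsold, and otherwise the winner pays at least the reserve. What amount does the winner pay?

Ranking the bids: Priya £136, then Chloe £124, then Ximena £96, then Judy £90, then Grace £82, then Luca £40.
Priya has the highest bid, so Priya wins.
The second-highest bid is £124, which exceeds the reserve, so that sets the price.

The winner pays £124.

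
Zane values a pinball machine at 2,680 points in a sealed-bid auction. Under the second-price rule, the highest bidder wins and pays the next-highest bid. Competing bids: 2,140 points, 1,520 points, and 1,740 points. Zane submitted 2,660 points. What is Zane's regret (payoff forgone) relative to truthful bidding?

The highest competing bid is 2,140 points.
Bidding truthfully at 2,680 points: Zane has the top bid, wins, and pays the second-highest bid 2,140 points. Payoff = 2,680 points − 2,140 points = 540 points.
Bidding 2,660 points: Zane has the top bid, wins, and pays the second-highest bid 2,140 points. Payoff = 2,680 points − 2,140 points = 540 points.
Regret = truthful payoff − actual payoff = 540 points − 540 points = 0 points.
The bid only affects whether you win, not the price — here both bids land on the same side of the top rival bid, so the deviation is payoff-neutral.

0 points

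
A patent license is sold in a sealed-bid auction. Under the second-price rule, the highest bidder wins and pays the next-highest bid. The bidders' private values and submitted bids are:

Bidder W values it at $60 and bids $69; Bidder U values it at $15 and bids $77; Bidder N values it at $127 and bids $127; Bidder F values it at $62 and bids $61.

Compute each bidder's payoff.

Payoffs: Bidder W $0, Bidder U $0, Bidder N $50, Bidder F $0.

Ordered from highest: Bidder N $127, then Bidder U $77, then Bidder W $69, then Bidder F $61.
Bidder N has the top bid and wins; the price is the second-highest bid, $77.
Bidder N's payoff = $127 − $77 = $50. All other bidders lose, so their payoff is 0.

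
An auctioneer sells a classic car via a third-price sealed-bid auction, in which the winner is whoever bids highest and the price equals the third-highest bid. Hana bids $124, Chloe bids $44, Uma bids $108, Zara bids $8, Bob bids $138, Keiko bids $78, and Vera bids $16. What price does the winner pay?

The winner pays $108.

Sorted high to low: Bob $138, then Hana $124, then Uma $108, then Keiko $78, then Chloe $44, then Vera $16, then Zara $8.
Bob is the highest bidder, so Bob wins.
Under the third-price rule, the price is the third-highest bid: $108.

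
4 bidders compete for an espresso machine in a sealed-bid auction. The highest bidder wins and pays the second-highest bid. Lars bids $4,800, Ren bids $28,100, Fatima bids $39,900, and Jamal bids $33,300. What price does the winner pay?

$33,300

Ordered from highest: Fatima $39,900, then Jamal $33,300, then Ren $28,100, then Lars $4,800.
Fatima has the highest bid, so Fatima wins.
The second-highest bid is $33,300, so that is what Fatima pays.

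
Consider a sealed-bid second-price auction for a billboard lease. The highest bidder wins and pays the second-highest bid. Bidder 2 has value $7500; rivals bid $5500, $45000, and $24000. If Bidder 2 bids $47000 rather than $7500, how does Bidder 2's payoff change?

-$37500

The highest competing bid is $45000.
Bidding truthfully at $7500: the top bid is $45000 (a rival), so Bidder 2 loses. Payoff = $0.
Bidding $47000: Bidder 2 has the top bid, wins, and pays the second-highest bid $45000. Payoff = $7500 − $45000 = -$37500.
Change = -$37500 − $0 = -$37500.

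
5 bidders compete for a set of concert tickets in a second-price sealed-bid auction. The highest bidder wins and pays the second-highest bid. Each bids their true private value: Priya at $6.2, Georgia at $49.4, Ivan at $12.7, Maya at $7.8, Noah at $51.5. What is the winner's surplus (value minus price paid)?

$2.1

Ranking the bids: Noah $51.5; Georgia $49.4; Ivan $12.7; Maya $7.8; Priya $6.2.
Noah wins with the top bid and pays the second-highest, $49.4.
Surplus = $51.5 − $49.4 = $2.1.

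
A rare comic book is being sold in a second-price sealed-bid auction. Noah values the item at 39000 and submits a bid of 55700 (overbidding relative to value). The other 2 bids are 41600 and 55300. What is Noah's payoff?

Highest competing bid: 55300.
Noah's bid 55700 is the highest overall, so Noah wins and pays the second-highest bid, 55300.
Payoff = value − price = 39000 − 55300 = -16300.
Overbidding won the item at a price above value — truthful bidding would have avoided this loss.

-16300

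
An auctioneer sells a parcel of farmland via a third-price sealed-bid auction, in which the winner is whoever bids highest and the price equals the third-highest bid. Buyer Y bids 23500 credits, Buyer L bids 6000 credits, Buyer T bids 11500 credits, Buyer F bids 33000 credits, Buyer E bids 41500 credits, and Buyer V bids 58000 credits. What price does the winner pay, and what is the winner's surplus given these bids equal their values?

Price 33000 credits; surplus 25000 credits.

Sorted high to low: Buyer V 58000 credits; Buyer E 41500 credits; Buyer F 33000 credits; Buyer Y 23500 credits; Buyer T 11500 credits; Buyer L 6000 credits.
Buyer V is the highest bidder, so Buyer V wins.
Under the third-price rule, the price is the third-highest bid: 33000 credits.
Surplus = 58000 credits − 33000 credits = 25000 credits.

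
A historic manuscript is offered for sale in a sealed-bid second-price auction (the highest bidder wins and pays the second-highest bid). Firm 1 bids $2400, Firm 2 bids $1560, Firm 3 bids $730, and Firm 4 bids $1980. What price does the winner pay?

Ranking the bids: Firm 1 $2400; Firm 4 $1980; Firm 2 $1560; Firm 3 $730.
Firm 1 is the highest bidder, so Firm 1 wins.
Under the second-price rule, the price is the second-highest bid: $1980.

Price paid: $1980.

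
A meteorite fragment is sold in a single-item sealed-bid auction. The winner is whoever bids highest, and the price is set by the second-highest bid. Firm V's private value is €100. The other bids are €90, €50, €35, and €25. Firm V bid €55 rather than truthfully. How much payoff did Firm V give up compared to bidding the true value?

Payoff forgone: €10.

The highest competing bid is €90.
Bidding truthfully at €100: Firm V has the top bid, wins, and pays the second-highest bid €90. Payoff = €100 − €90 = €10.
Bidding €55: the top bid is €90 (a rival), so Firm V loses. Payoff = €0.
Regret = truthful payoff − actual payoff = €10 − €0 = €10.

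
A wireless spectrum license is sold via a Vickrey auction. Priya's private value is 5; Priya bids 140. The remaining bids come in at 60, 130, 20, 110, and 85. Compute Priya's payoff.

-125

Highest competing bid: 130.
Priya's bid 140 is the highest overall, so Priya wins and pays the second-highest bid, 130.
Payoff = value − price = 5 − 130 = -125.
Overbidding won the item at a price above value — truthful bidding would have avoided this loss.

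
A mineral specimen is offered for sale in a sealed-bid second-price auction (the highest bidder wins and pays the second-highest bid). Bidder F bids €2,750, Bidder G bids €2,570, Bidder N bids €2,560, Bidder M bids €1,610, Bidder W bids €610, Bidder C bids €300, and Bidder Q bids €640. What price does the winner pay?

€2,570

Ordered from highest: Bidder F €2,750, then Bidder G €2,570, then Bidder N €2,560, then Bidder M €1,610, then Bidder Q €640, then Bidder W €610, then Bidder C €300.
Bidder F is the highest bidder, so Bidder F wins.
Under the second-price rule, the price is the second-highest bid: €2,570.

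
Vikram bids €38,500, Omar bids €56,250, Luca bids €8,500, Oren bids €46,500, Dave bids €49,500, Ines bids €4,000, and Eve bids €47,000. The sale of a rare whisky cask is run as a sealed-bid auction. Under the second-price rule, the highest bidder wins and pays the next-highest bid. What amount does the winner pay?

The winner pays €49,500.

Sorted high to low: Omar €56,250; Dave €49,500; Eve €47,000; Oren €46,500; Vikram €38,500; Luca €8,500; Ines €4,000.
Omar has the highest bid, so Omar wins.
The second-highest bid is €49,500, so that is what Omar pays.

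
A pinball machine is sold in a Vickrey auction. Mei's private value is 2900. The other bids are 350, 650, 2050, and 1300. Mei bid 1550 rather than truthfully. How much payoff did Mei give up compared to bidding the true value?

850

The highest competing bid is 2050.
Bidding truthfully at 2900: Mei has the top bid, wins, and pays the second-highest bid 2050. Payoff = 2900 − 2050 = 850.
Bidding 1550: the top bid is 2050 (a rival), so Mei loses. Payoff = 0.
Regret = truthful payoff − actual payoff = 850 − 0 = 850.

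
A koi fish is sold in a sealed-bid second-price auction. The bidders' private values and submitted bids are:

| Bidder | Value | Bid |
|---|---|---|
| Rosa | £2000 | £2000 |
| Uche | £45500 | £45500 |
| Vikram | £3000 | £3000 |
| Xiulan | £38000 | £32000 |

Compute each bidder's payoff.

Ordered from highest: Uche £45500; Xiulan £32000; Vikram £3000; Rosa £2000.
Uche has the top bid and wins; the price is the second-highest bid, £32000.
Uche's payoff = £45500 − £32000 = £13500. All other bidders lose, so their payoff is 0.

Payoffs: Rosa £0, Uche £13500, Vikram £0, Xiulan £0.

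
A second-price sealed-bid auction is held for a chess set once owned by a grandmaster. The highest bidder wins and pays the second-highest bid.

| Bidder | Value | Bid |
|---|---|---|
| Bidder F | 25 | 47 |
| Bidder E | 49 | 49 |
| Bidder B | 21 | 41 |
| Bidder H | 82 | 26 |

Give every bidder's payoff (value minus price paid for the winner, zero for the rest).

Ranking the bids: Bidder E 49 > Bidder F 47 > Bidder B 41 > Bidder H 26.
Bidder E has the top bid and wins; the price is the second-highest bid, 47.
Bidder E's payoff = 49 − 47 = 2. All other bidders lose, so their payoff is 0.

Payoffs: Bidder F 0, Bidder E 2, Bidder B 0, Bidder H 0.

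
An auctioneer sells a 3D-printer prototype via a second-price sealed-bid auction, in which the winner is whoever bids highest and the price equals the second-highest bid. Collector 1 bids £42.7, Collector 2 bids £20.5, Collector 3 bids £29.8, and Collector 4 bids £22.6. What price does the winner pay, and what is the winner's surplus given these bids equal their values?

Price £29.8; surplus £12.9.

Sorted high to low: Collector 1 £42.7, then Collector 3 £29.8, then Collector 4 £22.6, then Collector 2 £20.5.
Collector 1 is the highest bidder, so Collector 1 wins.
Under the second-price rule, the price is the second-highest bid: £29.8.
Surplus = £42.7 − £29.8 = £12.9.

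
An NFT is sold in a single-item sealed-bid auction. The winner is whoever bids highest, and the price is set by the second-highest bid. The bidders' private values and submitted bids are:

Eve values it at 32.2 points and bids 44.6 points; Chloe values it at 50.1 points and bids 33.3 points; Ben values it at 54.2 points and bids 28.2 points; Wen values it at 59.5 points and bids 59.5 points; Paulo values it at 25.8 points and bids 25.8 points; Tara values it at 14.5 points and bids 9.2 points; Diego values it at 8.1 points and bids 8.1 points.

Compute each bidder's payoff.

Ranking the bids: Wen 59.5 points; Eve 44.6 points; Chloe 33.3 points; Ben 28.2 points; Paulo 25.8 points; Tara 9.2 points; Diego 8.1 points.
Wen has the top bid and wins; the price is the second-highest bid, 44.6 points.
Wen's payoff = 59.5 points − 44.6 points = 14.9 points. All other bidders lose, so their payoff is 0.

Payoffs: Eve 0.0 points, Chloe 0.0 points, Ben 0.0 points, Wen 14.9 points, Paulo 0.0 points, Tara 0.0 points, Diego 0.0 points.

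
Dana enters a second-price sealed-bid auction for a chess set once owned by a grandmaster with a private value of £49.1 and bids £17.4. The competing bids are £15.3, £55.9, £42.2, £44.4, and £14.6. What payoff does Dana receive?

Highest competing bid: £55.9.
Dana's bid £17.4 is not the highest, so Dana loses, pays nothing, and earns zero payoff.

£0.0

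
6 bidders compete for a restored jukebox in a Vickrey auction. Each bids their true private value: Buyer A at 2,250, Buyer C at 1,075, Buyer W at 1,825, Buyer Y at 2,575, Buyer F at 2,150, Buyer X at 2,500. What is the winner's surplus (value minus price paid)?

Surplus = 75.

Ordered from highest: Buyer Y 2,575 > Buyer X 2,500 > Buyer A 2,250 > Buyer F 2,150 > Buyer W 1,825 > Buyer C 1,075.
Buyer Y wins with the top bid and pays the second-highest, 2,500.
Surplus = 2,575 − 2,500 = 75.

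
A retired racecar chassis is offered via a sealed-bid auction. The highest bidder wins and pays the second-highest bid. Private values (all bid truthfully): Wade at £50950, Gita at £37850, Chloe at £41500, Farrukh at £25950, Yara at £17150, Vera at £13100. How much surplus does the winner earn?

Sorted high to low: Wade £50950, then Chloe £41500, then Gita £37850, then Farrukh £25950, then Yara £17150, then Vera £13100.
Wade wins with the top bid and pays the second-highest, £41500.
Surplus = £50950 − £41500 = £9450.

Winner's surplus: £9450.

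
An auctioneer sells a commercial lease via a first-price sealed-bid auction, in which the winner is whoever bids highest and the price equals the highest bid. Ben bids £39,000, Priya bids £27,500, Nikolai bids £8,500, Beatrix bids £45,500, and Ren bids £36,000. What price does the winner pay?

Sorted high to low: Beatrix £45,500; Ben £39,000; Ren £36,000; Priya £27,500; Nikolai £8,500.
Beatrix is the highest bidder, so Beatrix wins.
Under the first-price rule, the price is the highest bid: £45,500.

The winner pays £45,500.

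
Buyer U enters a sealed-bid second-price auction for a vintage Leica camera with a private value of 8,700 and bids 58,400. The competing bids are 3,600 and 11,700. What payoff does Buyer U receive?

-3,000

Highest competing bid: 11,700.
Buyer U's bid 58,400 is the highest overall, so Buyer U wins and pays the second-highest bid, 11,700.
Payoff = value − price = 8,700 − 11,700 = -3,000.
Overbidding won the item at a price above value — truthful bidding would have avoided this loss.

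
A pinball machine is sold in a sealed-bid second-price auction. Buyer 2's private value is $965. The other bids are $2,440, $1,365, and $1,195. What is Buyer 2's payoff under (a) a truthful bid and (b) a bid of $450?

The highest competing bid is $2,440.
Bidding truthfully at $965: the top bid is $2,440 (a rival), so Buyer 2 loses. Payoff = $0.
Bidding $450: the top bid is $2,440 (a rival), so Buyer 2 loses. Payoff = $0.

Truthful: $0; alternative: $0.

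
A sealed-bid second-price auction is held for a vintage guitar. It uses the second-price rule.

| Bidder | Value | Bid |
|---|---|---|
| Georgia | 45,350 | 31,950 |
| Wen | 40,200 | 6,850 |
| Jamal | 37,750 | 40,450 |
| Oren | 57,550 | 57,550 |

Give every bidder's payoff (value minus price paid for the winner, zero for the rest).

Ordered from highest: Oren 57,550; Jamal 40,450; Georgia 31,950; Wen 6,850.
Oren has the top bid and wins; the price is the second-highest bid, 40,450.
Oren's payoff = 57,550 − 40,450 = 17,100. All other bidders lose, so their payoff is 0.

Payoffs: Georgia 0, Wen 0, Jamal 0, Oren 17,100.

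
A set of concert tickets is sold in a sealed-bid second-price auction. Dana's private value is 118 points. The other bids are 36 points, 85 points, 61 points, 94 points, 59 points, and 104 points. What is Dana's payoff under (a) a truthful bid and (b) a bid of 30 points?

Truthful: 14 points; alternative: 0 points.

The highest competing bid is 104 points.
Bidding truthfully at 118 points: Dana has the top bid, wins, and pays the second-highest bid 104 points. Payoff = 118 points − 104 points = 14 points.
Bidding 30 points: the top bid is 104 points (a rival), so Dana loses. Payoff = 0 points.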